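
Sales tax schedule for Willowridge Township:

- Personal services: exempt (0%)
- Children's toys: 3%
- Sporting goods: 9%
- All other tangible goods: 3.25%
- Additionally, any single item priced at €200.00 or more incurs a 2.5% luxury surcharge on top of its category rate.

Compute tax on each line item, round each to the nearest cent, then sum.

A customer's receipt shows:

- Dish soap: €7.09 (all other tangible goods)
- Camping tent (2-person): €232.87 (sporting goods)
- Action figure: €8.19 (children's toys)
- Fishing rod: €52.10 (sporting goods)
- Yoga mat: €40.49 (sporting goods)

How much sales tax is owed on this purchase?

Dish soap €7.09: all other tangible goods → 3.25% → €0.23
Camping tent (2-person) €232.87: sporting goods → 9% + 2.5% surcharge = 11.5% → €26.78
Action figure €8.19: children's toys → 3% → €0.25
Fishing rod €52.10: sporting goods → 9% → €4.69
Yoga mat €40.49: sporting goods → 9% → €3.64
Total tax = €0.23 + €26.78 + €0.25 + €4.69 + €3.64 = €35.59

€35.59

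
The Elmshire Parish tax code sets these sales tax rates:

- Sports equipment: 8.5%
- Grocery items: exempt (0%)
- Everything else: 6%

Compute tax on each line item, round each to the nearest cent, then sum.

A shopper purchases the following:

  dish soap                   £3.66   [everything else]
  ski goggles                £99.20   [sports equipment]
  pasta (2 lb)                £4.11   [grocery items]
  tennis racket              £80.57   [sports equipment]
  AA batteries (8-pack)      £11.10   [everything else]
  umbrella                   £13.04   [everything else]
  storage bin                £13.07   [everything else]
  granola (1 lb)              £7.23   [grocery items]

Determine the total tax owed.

Dish soap £3.66: everything else → 6% → £0.22
Ski goggles £99.20: sports equipment → 8.5% → £8.43
Pasta (2 lb) £4.11: grocery items → 0% → £0.00
Tennis racket £80.57: sports equipment → 8.5% → £6.85
AA batteries (8-pack) £11.10: everything else → 6% → £0.67
Umbrella £13.04: everything else → 6% → £0.78
Storage bin £13.07: everything else → 6% → £0.78
Granola (1 lb) £7.23: grocery items → 0% → £0.00
Total tax = £0.22 + £8.43 + £6.85 + £0.67 + £0.78 + £0.78 = £17.73

£17.73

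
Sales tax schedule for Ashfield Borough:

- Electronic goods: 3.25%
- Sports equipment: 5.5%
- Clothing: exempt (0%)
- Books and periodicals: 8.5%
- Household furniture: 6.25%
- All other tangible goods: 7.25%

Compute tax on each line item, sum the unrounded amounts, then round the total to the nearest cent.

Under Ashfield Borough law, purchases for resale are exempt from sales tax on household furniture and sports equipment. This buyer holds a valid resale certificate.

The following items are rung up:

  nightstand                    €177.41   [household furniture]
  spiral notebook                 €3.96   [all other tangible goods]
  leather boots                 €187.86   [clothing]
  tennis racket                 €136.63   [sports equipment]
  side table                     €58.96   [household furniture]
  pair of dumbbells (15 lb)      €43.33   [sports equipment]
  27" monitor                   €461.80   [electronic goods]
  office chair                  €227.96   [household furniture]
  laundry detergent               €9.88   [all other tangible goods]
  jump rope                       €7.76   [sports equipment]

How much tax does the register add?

Nightstand €177.41: household furniture, buyer-exempt → 0% → €0.00
Spiral notebook €3.96: all other tangible goods → 7.25% → €0.2871
Leather boots €187.86: clothing → 0% → €0.00
Tennis racket €136.63: sports equipment, buyer-exempt → 0% → €0.00
Side table €58.96: household furniture, buyer-exempt → 0% → €0.00
Pair of dumbbells (15 lb) €43.33: sports equipment, buyer-exempt → 0% → €0.00
27" monitor €461.80: electronic goods → 3.25% → €15.0085
Office chair €227.96: household furniture, buyer-exempt → 0% → €0.00
Laundry detergent €9.88: all other tangible goods → 7.25% → €0.7163
Jump rope €7.76: sports equipment, buyer-exempt → 0% → €0.00
Unrounded tax sum = €16.0119 → €16.01

€16.01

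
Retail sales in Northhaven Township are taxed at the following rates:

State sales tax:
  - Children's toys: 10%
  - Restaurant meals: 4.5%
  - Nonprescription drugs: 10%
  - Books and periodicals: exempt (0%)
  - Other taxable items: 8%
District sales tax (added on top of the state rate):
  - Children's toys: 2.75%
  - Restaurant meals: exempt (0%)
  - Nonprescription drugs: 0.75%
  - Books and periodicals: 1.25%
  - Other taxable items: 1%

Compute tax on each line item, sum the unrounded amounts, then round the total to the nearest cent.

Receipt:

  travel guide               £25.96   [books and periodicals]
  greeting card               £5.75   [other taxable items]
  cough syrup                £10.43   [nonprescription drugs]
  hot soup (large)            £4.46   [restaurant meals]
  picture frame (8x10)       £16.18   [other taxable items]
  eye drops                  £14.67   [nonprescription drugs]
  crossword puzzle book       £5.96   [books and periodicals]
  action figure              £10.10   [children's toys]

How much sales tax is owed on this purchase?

£6.56

Travel guide £25.96: books and periodicals → 0% + 1.25% district = 1.25% → £0.3245
Greeting card £5.75: other taxable items → 8% + 1% district = 9% → £0.5175
Cough syrup £10.43: nonprescription drugs → 10% + 0.75% district = 10.75% → £1.121225
Hot soup (large) £4.46: restaurant meals → 4.5% + 0% district = 4.5% → £0.2007
Picture frame (8x10) £16.18: other taxable items → 8% + 1% district = 9% → £1.4562
Eye drops £14.67: nonprescription drugs → 10% + 0.75% district = 10.75% → £1.577025
Crossword puzzle book £5.96: books and periodicals → 0% + 1.25% district = 1.25% → £0.0745
Action figure £10.10: children's toys → 10% + 2.75% district = 12.75% → £1.28775
Unrounded tax sum = £6.5594 → £6.56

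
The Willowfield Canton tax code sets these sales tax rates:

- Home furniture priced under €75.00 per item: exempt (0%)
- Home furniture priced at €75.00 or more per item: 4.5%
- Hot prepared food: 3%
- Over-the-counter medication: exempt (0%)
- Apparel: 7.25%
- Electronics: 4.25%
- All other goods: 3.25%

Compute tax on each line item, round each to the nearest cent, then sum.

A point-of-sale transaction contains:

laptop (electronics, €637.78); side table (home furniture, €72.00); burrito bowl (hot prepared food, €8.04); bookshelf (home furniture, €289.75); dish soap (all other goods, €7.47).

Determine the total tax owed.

Laptop €637.78: electronics → 4.25% → €27.11
Side table €72.00: home furniture, under €75.00 → 0% → €0.00
Burrito bowl €8.04: hot prepared food → 3% → €0.24
Bookshelf €289.75: home furniture, €75.00 or more → 4.5% → €13.04
Dish soap €7.47: all other goods → 3.25% → €0.24
Total tax = €27.11 + €0.24 + €13.04 + €0.24 = €40.63

€40.63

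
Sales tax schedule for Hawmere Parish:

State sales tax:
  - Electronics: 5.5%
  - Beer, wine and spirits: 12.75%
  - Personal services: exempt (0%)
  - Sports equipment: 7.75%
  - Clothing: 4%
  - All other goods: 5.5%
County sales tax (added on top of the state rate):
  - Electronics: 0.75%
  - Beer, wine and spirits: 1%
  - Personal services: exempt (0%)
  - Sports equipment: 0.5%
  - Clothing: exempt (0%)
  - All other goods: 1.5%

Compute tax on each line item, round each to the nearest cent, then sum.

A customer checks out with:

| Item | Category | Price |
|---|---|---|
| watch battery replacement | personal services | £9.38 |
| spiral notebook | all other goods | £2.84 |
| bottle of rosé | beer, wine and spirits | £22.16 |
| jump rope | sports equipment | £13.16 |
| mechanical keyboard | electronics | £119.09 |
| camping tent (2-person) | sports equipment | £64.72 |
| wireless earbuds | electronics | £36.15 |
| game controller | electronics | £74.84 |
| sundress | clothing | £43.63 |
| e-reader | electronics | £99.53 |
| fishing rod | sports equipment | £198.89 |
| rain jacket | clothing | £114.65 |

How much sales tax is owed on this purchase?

Watch battery replacement £9.38: personal services → 0% + 0% county = 0% → £0.00
Spiral notebook £2.84: all other goods → 5.5% + 1.5% county = 7% → £0.20
Bottle of rosé £22.16: beer, wine and spirits → 12.75% + 1% county = 13.75% → £3.05
Jump rope £13.16: sports equipment → 7.75% + 0.5% county = 8.25% → £1.09
Mechanical keyboard £119.09: electronics → 5.5% + 0.75% county = 6.25% → £7.44
Camping tent (2-person) £64.72: sports equipment → 7.75% + 0.5% county = 8.25% → £5.34
Wireless earbuds £36.15: electronics → 5.5% + 0.75% county = 6.25% → £2.26
Game controller £74.84: electronics → 5.5% + 0.75% county = 6.25% → £4.68
Sundress £43.63: clothing → 4% + 0% county = 4% → £1.75
E-reader £99.53: electronics → 5.5% + 0.75% county = 6.25% → £6.22
Fishing rod £198.89: sports equipment → 7.75% + 0.5% county = 8.25% → £16.41
Rain jacket £114.65: clothing → 4% + 0% county = 4% → £4.59
Total tax = £0.20 + £3.05 + £1.09 + £7.44 + £5.34 + £2.26 + £4.68 + £1.75 + £6.22 + £16.41 + £4.59 = £53.03

£53.03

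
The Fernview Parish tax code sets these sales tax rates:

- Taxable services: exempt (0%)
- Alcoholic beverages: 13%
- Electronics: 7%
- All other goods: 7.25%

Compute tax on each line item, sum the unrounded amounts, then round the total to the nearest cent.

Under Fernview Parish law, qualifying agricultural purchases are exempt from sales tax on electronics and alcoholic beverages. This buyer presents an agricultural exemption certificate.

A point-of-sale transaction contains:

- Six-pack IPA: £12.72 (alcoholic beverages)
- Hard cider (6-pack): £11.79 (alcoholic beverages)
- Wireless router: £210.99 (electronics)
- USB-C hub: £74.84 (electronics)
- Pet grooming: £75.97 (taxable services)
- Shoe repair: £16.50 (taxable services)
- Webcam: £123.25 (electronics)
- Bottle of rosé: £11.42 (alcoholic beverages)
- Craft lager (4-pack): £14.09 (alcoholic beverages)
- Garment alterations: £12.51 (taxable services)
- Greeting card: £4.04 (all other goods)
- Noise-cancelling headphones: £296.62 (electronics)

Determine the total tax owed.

Six-pack IPA £12.72: alcoholic beverages, buyer-exempt → 0% → £0.00
Hard cider (6-pack) £11.79: alcoholic beverages, buyer-exempt → 0% → £0.00
Wireless router £210.99: electronics, buyer-exempt → 0% → £0.00
USB-C hub £74.84: electronics, buyer-exempt → 0% → £0.00
Pet grooming £75.97: taxable services → 0% → £0.00
Shoe repair £16.50: taxable services → 0% → £0.00
Webcam £123.25: electronics, buyer-exempt → 0% → £0.00
Bottle of rosé £11.42: alcoholic beverages, buyer-exempt → 0% → £0.00
Craft lager (4-pack) £14.09: alcoholic beverages, buyer-exempt → 0% → £0.00
Garment alterations £12.51: taxable services → 0% → £0.00
Greeting card £4.04: all other goods → 7.25% → £0.2929
Noise-cancelling headphones £296.62: electronics, buyer-exempt → 0% → £0.00
Unrounded tax sum = £0.2929 → £0.29

£0.29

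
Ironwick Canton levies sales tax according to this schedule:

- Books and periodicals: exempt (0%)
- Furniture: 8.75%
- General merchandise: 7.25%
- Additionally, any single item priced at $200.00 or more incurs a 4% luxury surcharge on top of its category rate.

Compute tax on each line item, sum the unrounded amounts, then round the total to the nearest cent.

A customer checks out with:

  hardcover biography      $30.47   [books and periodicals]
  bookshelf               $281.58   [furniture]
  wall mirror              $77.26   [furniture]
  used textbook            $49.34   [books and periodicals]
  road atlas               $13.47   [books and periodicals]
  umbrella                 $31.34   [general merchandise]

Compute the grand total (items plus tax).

Hardcover biography $30.47: books and periodicals → 0% → $0.00
Bookshelf $281.58: furniture → 8.75% + 4% surcharge = 12.75% → $35.90145
Wall mirror $77.26: furniture → 8.75% → $6.76025
Used textbook $49.34: books and periodicals → 0% → $0.00
Road atlas $13.47: books and periodicals → 0% → $0.00
Umbrella $31.34: general merchandise → 7.25% → $2.27215
Subtotal = $483.46; unrounded tax = $44.93385 → $44.93; total due = $528.39

$528.39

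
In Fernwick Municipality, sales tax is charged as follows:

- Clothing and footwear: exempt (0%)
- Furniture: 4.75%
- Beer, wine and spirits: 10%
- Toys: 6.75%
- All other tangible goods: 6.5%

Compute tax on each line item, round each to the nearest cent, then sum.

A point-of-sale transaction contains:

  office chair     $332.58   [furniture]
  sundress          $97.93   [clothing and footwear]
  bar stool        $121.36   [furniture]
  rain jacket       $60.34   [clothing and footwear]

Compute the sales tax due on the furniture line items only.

Office chair $332.58: furniture → 4.75% → $15.80
Bar stool $121.36: furniture → 4.75% → $5.76
Tax on furniture = $15.80 + $5.76 = $21.56

$21.56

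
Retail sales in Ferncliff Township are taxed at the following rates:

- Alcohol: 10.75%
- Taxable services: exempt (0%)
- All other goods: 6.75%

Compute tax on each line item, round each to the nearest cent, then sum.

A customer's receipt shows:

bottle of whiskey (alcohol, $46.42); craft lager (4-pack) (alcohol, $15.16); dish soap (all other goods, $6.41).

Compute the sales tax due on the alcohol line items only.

Bottle of whiskey $46.42: alcohol → 10.75% → $4.99
Craft lager (4-pack) $15.16: alcohol → 10.75% → $1.63
Tax on alcohol = $4.99 + $1.63 = $6.62

$6.62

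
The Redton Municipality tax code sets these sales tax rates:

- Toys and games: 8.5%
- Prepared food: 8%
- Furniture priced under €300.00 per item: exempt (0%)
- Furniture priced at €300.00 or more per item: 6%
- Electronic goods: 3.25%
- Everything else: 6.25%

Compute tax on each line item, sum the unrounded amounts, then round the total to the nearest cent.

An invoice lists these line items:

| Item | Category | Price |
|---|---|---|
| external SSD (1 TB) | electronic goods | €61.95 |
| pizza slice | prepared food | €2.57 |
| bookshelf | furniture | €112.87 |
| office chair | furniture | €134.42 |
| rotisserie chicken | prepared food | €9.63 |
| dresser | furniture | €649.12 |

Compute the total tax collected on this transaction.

External SSD (1 TB) €61.95: electronic goods → 3.25% → €2.013375
Pizza slice €2.57: prepared food → 8% → €0.2056
Bookshelf €112.87: furniture, under €300.00 → 0% → €0.00
Office chair €134.42: furniture, under €300.00 → 0% → €0.00
Rotisserie chicken €9.63: prepared food → 8% → €0.7704
Dresser €649.12: furniture, €300.00 or more → 6% → €38.9472
Unrounded tax sum = €41.936575 → €41.94

€41.94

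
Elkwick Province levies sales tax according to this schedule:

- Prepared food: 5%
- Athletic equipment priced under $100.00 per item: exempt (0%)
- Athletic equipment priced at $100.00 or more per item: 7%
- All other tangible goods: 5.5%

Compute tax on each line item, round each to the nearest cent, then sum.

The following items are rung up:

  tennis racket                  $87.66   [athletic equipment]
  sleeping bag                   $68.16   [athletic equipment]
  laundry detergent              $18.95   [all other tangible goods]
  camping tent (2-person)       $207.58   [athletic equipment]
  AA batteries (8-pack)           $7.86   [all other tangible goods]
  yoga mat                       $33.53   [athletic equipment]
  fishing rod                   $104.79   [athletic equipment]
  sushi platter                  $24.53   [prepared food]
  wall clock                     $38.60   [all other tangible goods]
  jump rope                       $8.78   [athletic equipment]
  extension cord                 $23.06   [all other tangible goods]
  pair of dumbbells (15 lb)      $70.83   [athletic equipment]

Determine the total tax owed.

$27.96

Tennis racket $87.66: athletic equipment, under $100.00 → 0% → $0.00
Sleeping bag $68.16: athletic equipment, under $100.00 → 0% → $0.00
Laundry detergent $18.95: all other tangible goods → 5.5% → $1.04
Camping tent (2-person) $207.58: athletic equipment, $100.00 or more → 7% → $14.53
AA batteries (8-pack) $7.86: all other tangible goods → 5.5% → $0.43
Yoga mat $33.53: athletic equipment, under $100.00 → 0% → $0.00
Fishing rod $104.79: athletic equipment, $100.00 or more → 7% → $7.34
Sushi platter $24.53: prepared food → 5% → $1.23
Wall clock $38.60: all other tangible goods → 5.5% → $2.12
Jump rope $8.78: athletic equipment, under $100.00 → 0% → $0.00
Extension cord $23.06: all other tangible goods → 5.5% → $1.27
Pair of dumbbells (15 lb) $70.83: athletic equipment, under $100.00 → 0% → $0.00
Total tax = $1.04 + $14.53 + $0.43 + $7.34 + $1.23 + $2.12 + $1.27 = $27.96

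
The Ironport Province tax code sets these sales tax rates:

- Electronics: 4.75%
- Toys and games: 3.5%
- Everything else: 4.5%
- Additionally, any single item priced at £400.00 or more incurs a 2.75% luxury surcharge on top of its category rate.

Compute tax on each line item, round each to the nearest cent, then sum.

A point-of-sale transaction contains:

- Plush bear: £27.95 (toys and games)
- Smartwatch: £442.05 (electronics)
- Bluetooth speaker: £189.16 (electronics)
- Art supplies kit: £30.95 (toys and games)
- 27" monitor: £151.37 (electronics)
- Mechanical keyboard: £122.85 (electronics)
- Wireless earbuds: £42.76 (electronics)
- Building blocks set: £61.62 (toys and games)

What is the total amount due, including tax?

£1130.13

Plush bear £27.95: toys and games → 3.5% → £0.98
Smartwatch £442.05: electronics → 4.75% + 2.75% surcharge = 7.5% → £33.15
Bluetooth speaker £189.16: electronics → 4.75% → £8.99
Art supplies kit £30.95: toys and games → 3.5% → £1.08
27" monitor £151.37: electronics → 4.75% → £7.19
Mechanical keyboard £122.85: electronics → 4.75% → £5.84
Wireless earbuds £42.76: electronics → 4.75% → £2.03
Building blocks set £61.62: toys and games → 3.5% → £2.16
Subtotal = £1068.71; tax = £61.42; total due = £1130.13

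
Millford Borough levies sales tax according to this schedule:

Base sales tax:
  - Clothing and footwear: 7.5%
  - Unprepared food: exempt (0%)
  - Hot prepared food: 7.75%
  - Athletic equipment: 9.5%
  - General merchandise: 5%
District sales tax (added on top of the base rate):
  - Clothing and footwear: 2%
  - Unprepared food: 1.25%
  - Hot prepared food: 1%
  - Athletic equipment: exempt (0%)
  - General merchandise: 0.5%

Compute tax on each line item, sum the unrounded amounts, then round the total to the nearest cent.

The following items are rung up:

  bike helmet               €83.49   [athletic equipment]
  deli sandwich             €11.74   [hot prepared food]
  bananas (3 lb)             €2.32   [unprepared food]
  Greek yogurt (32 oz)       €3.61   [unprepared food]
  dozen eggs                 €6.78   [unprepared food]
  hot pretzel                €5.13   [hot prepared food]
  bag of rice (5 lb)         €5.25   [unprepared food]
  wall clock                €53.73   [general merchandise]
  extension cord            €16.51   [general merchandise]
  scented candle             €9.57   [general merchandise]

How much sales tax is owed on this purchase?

Bike helmet €83.49: athletic equipment → 9.5% + 0% district = 9.5% → €7.93155
Deli sandwich €11.74: hot prepared food → 7.75% + 1% district = 8.75% → €1.02725
Bananas (3 lb) €2.32: unprepared food → 0% + 1.25% district = 1.25% → €0.029
Greek yogurt (32 oz) €3.61: unprepared food → 0% + 1.25% district = 1.25% → €0.045125
Dozen eggs €6.78: unprepared food → 0% + 1.25% district = 1.25% → €0.08475
Hot pretzel €5.13: hot prepared food → 7.75% + 1% district = 8.75% → €0.448875
Bag of rice (5 lb) €5.25: unprepared food → 0% + 1.25% district = 1.25% → €0.065625
Wall clock €53.73: general merchandise → 5% + 0.5% district = 5.5% → €2.95515
Extension cord €16.51: general merchandise → 5% + 0.5% district = 5.5% → €0.90805
Scented candle €9.57: general merchandise → 5% + 0.5% district = 5.5% → €0.52635
Unrounded tax sum = €14.021725 → €14.02

€14.02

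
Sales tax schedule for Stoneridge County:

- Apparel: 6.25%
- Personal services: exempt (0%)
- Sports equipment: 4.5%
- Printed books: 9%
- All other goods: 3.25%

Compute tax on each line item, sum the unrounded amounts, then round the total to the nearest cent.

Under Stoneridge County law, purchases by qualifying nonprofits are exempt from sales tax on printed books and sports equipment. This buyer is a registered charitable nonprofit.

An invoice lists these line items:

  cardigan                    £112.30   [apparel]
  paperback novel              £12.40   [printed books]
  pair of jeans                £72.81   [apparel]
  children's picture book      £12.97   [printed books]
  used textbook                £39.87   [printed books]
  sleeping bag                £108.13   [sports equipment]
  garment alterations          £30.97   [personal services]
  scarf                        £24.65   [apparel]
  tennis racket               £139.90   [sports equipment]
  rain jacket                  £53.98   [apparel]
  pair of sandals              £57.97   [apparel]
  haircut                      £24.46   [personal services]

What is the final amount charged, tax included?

Cardigan £112.30: apparel → 6.25% → £7.01875
Paperback novel £12.40: printed books, buyer-exempt → 0% → £0.00
Pair of jeans £72.81: apparel → 6.25% → £4.550625
Children's picture book £12.97: printed books, buyer-exempt → 0% → £0.00
Used textbook £39.87: printed books, buyer-exempt → 0% → £0.00
Sleeping bag £108.13: sports equipment, buyer-exempt → 0% → £0.00
Garment alterations £30.97: personal services → 0% → £0.00
Scarf £24.65: apparel → 6.25% → £1.540625
Tennis racket £139.90: sports equipment, buyer-exempt → 0% → £0.00
Rain jacket £53.98: apparel → 6.25% → £3.37375
Pair of sandals £57.97: apparel → 6.25% → £3.623125
Haircut £24.46: personal services → 0% → £0.00
Subtotal = £690.41; unrounded tax = £20.106875 → £20.11; total due = £710.52

£710.52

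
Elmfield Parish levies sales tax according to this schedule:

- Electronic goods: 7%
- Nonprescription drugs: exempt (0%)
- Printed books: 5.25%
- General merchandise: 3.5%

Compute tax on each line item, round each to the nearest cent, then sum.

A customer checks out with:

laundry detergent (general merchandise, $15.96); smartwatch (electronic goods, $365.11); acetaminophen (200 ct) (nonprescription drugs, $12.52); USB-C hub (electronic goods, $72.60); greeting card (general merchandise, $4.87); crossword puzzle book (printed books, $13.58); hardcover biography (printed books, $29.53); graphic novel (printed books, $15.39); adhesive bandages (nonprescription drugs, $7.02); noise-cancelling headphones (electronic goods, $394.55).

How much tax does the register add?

$62.06

Laundry detergent $15.96: general merchandise → 3.5% → $0.56
Smartwatch $365.11: electronic goods → 7% → $25.56
Acetaminophen (200 ct) $12.52: nonprescription drugs → 0% → $0.00
USB-C hub $72.60: electronic goods → 7% → $5.08
Greeting card $4.87: general merchandise → 3.5% → $0.17
Crossword puzzle book $13.58: printed books → 5.25% → $0.71
Hardcover biography $29.53: printed books → 5.25% → $1.55
Graphic novel $15.39: printed books → 5.25% → $0.81
Adhesive bandages $7.02: nonprescription drugs → 0% → $0.00
Noise-cancelling headphones $394.55: electronic goods → 7% → $27.62
Total tax = $0.56 + $25.56 + $5.08 + $0.17 + $0.71 + $1.55 + $0.81 + $27.62 = $62.06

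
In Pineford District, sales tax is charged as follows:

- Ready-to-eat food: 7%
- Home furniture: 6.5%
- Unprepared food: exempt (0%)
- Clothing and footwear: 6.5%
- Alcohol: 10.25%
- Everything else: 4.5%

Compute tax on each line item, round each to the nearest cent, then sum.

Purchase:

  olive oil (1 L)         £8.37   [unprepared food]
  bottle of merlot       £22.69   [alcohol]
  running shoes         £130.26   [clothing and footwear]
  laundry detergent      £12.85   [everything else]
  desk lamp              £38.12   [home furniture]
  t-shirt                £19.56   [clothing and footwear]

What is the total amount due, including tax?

Olive oil (1 L) £8.37: unprepared food → 0% → £0.00
Bottle of merlot £22.69: alcohol → 10.25% → £2.33
Running shoes £130.26: clothing and footwear → 6.5% → £8.47
Laundry detergent £12.85: everything else → 4.5% → £0.58
Desk lamp £38.12: home furniture → 6.5% → £2.48
T-shirt £19.56: clothing and footwear → 6.5% → £1.27
Subtotal = £231.85; tax = £15.13; total due = £246.98

£246.98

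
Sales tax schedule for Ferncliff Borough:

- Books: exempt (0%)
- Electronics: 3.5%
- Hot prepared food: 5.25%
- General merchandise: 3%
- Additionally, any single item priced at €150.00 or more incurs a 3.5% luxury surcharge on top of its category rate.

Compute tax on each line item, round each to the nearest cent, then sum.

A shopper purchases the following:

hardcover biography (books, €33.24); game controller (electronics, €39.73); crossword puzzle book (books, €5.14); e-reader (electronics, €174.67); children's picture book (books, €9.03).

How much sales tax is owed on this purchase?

Hardcover biography €33.24: books → 0% → €0.00
Game controller €39.73: electronics → 3.5% → €1.39
Crossword puzzle book €5.14: books → 0% → €0.00
E-reader €174.67: electronics → 3.5% + 3.5% surcharge = 7% → €12.23
Children's picture book €9.03: books → 0% → €0.00
Total tax = €1.39 + €12.23 = €13.62

€13.62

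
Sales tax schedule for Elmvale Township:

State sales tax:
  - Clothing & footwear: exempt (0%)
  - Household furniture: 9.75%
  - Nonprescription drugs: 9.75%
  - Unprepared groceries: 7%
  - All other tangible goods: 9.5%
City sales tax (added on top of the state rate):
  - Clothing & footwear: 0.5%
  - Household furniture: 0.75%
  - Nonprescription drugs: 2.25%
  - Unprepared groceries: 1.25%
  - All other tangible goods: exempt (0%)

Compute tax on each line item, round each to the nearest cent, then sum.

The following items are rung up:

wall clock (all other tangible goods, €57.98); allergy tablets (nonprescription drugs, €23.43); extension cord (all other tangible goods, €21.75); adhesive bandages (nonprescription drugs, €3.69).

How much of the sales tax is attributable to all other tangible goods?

Wall clock €57.98: all other tangible goods → 9.5% + 0% city = 9.5% → €5.51
Extension cord €21.75: all other tangible goods → 9.5% + 0% city = 9.5% → €2.07
Tax on all other tangible goods = €5.51 + €2.07 = €7.58

€7.58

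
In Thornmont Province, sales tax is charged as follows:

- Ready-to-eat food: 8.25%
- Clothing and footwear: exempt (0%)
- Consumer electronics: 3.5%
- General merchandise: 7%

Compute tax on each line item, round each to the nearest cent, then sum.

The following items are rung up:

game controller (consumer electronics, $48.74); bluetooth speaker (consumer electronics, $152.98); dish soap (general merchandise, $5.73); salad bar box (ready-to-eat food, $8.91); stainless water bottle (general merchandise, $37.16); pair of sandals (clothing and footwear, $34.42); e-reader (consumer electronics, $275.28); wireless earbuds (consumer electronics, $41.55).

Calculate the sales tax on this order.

Game controller $48.74: consumer electronics → 3.5% → $1.71
Bluetooth speaker $152.98: consumer electronics → 3.5% → $5.35
Dish soap $5.73: general merchandise → 7% → $0.40
Salad bar box $8.91: ready-to-eat food → 8.25% → $0.74
Stainless water bottle $37.16: general merchandise → 7% → $2.60
Pair of sandals $34.42: clothing and footwear → 0% → $0.00
E-reader $275.28: consumer electronics → 3.5% → $9.63
Wireless earbuds $41.55: consumer electronics → 3.5% → $1.45
Total tax = $1.71 + $5.35 + $0.40 + $0.74 + $2.60 + $9.63 + $1.45 = $21.88

$21.88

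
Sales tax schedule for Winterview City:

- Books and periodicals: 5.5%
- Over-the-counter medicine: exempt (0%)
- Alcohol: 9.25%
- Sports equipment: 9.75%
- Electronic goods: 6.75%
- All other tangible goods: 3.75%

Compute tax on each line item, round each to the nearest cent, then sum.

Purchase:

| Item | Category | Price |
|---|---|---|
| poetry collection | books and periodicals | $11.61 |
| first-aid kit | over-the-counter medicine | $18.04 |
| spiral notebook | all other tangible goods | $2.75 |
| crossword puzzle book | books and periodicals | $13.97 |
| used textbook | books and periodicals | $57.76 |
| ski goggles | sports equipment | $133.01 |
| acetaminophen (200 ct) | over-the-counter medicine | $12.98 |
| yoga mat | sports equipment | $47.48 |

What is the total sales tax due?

Poetry collection $11.61: books and periodicals → 5.5% → $0.64
First-aid kit $18.04: over-the-counter medicine → 0% → $0.00
Spiral notebook $2.75: all other tangible goods → 3.75% → $0.10
Crossword puzzle book $13.97: books and periodicals → 5.5% → $0.77
Used textbook $57.76: books and periodicals → 5.5% → $3.18
Ski goggles $133.01: sports equipment → 9.75% → $12.97
Acetaminophen (200 ct) $12.98: over-the-counter medicine → 0% → $0.00
Yoga mat $47.48: sports equipment → 9.75% → $4.63
Total tax = $0.64 + $0.10 + $0.77 + $3.18 + $12.97 + $4.63 = $22.29

$22.29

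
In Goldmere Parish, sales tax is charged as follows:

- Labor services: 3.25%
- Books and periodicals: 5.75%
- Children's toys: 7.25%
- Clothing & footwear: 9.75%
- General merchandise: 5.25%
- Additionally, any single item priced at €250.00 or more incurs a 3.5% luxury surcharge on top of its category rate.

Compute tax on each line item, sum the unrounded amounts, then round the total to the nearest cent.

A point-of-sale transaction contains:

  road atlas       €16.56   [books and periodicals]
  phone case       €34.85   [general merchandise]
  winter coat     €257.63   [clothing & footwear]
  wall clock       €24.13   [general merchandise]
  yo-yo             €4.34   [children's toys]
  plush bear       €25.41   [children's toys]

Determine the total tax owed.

Road atlas €16.56: books and periodicals → 5.75% → €0.9522
Phone case €34.85: general merchandise → 5.25% → €1.829625
Winter coat €257.63: clothing & footwear → 9.75% + 3.5% surcharge = 13.25% → €34.135975
Wall clock €24.13: general merchandise → 5.25% → €1.266825
Yo-yo €4.34: children's toys → 7.25% → €0.31465
Plush bear €25.41: children's toys → 7.25% → €1.842225
Unrounded tax sum = €40.3415 → €40.34

€40.34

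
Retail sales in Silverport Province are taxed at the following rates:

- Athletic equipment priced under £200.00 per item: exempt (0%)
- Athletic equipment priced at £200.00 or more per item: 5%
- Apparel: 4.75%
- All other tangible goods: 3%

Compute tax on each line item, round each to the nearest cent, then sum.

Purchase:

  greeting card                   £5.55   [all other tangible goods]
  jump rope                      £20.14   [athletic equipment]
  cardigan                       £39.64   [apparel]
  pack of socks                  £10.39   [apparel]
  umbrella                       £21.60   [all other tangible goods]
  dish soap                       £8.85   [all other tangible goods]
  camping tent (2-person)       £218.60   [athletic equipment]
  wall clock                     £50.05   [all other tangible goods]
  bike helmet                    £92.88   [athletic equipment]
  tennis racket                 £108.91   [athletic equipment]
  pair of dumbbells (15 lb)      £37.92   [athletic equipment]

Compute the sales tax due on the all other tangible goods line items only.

£2.59

Greeting card £5.55: all other tangible goods → 3% → £0.17
Umbrella £21.60: all other tangible goods → 3% → £0.65
Dish soap £8.85: all other tangible goods → 3% → £0.27
Wall clock £50.05: all other tangible goods → 3% → £1.50
Tax on all other tangible goods = £0.17 + £0.65 + £0.27 + £1.50 = £2.59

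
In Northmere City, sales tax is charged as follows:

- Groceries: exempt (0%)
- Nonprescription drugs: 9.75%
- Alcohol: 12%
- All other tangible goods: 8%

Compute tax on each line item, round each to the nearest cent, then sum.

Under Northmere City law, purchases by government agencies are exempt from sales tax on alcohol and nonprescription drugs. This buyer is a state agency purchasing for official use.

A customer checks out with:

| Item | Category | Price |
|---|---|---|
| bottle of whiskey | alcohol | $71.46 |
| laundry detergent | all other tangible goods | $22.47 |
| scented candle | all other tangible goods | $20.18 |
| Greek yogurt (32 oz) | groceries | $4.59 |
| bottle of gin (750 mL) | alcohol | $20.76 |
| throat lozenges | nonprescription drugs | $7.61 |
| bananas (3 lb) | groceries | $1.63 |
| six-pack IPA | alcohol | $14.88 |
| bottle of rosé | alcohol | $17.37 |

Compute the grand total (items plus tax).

$184.36

Bottle of whiskey $71.46: alcohol, buyer-exempt → 0% → $0.00
Laundry detergent $22.47: all other tangible goods → 8% → $1.80
Scented candle $20.18: all other tangible goods → 8% → $1.61
Greek yogurt (32 oz) $4.59: groceries → 0% → $0.00
Bottle of gin (750 mL) $20.76: alcohol, buyer-exempt → 0% → $0.00
Throat lozenges $7.61: nonprescription drugs, buyer-exempt → 0% → $0.00
Bananas (3 lb) $1.63: groceries → 0% → $0.00
Six-pack IPA $14.88: alcohol, buyer-exempt → 0% → $0.00
Bottle of rosé $17.37: alcohol, buyer-exempt → 0% → $0.00
Subtotal = $180.95; tax = $3.41; total due = $184.36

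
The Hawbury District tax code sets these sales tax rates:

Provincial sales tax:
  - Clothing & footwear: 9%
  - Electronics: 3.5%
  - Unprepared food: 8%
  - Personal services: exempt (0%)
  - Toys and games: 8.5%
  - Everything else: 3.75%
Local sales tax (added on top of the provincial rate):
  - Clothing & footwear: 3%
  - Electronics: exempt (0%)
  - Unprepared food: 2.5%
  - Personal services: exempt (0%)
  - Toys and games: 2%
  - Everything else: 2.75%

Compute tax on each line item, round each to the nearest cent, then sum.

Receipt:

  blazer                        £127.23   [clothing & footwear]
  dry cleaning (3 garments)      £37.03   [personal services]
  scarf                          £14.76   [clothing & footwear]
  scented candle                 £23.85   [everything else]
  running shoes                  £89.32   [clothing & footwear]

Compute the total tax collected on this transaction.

Blazer £127.23: clothing & footwear → 9% + 3% local = 12% → £15.27
Dry cleaning (3 garments) £37.03: personal services → 0% + 0% local = 0% → £0.00
Scarf £14.76: clothing & footwear → 9% + 3% local = 12% → £1.77
Scented candle £23.85: everything else → 3.75% + 2.75% local = 6.5% → £1.55
Running shoes £89.32: clothing & footwear → 9% + 3% local = 12% → £10.72
Total tax = £15.27 + £1.77 + £1.55 + £10.72 = £29.31

£29.31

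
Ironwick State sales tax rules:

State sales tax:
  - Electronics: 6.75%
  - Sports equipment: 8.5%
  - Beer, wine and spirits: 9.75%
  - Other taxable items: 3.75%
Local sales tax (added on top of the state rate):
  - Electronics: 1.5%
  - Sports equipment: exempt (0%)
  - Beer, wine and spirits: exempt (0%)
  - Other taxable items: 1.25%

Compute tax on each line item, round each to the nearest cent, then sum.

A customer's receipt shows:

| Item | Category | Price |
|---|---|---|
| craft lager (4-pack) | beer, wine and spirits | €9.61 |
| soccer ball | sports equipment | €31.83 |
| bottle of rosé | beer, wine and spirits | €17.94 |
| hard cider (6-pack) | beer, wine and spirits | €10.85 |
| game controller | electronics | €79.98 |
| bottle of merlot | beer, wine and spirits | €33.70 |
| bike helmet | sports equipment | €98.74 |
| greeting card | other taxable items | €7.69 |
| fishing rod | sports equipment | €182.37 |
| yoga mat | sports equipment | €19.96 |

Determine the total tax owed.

Craft lager (4-pack) €9.61: beer, wine and spirits → 9.75% + 0% local = 9.75% → €0.94
Soccer ball €31.83: sports equipment → 8.5% + 0% local = 8.5% → €2.71
Bottle of rosé €17.94: beer, wine and spirits → 9.75% + 0% local = 9.75% → €1.75
Hard cider (6-pack) €10.85: beer, wine and spirits → 9.75% + 0% local = 9.75% → €1.06
Game controller €79.98: electronics → 6.75% + 1.5% local = 8.25% → €6.60
Bottle of merlot €33.70: beer, wine and spirits → 9.75% + 0% local = 9.75% → €3.29
Bike helmet €98.74: sports equipment → 8.5% + 0% local = 8.5% → €8.39
Greeting card €7.69: other taxable items → 3.75% + 1.25% local = 5% → €0.38
Fishing rod €182.37: sports equipment → 8.5% + 0% local = 8.5% → €15.50
Yoga mat €19.96: sports equipment → 8.5% + 0% local = 8.5% → €1.70
Total tax = €0.94 + €2.71 + €1.75 + €1.06 + €6.60 + €3.29 + €8.39 + €0.38 + €15.50 + €1.70 = €42.32

€42.32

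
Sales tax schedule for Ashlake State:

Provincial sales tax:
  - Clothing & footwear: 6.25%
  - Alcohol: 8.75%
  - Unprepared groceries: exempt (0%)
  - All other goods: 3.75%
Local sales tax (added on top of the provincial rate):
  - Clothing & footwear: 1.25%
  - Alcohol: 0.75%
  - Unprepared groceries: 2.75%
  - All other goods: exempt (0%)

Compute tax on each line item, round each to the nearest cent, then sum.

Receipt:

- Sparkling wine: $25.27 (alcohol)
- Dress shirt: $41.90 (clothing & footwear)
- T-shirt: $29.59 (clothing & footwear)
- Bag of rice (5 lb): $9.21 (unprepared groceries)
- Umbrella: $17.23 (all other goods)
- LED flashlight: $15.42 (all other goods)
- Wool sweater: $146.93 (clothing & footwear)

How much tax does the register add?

Sparkling wine $25.27: alcohol → 8.75% + 0.75% local = 9.5% → $2.40
Dress shirt $41.90: clothing & footwear → 6.25% + 1.25% local = 7.5% → $3.14
T-shirt $29.59: clothing & footwear → 6.25% + 1.25% local = 7.5% → $2.22
Bag of rice (5 lb) $9.21: unprepared groceries → 0% + 2.75% local = 2.75% → $0.25
Umbrella $17.23: all other goods → 3.75% + 0% local = 3.75% → $0.65
LED flashlight $15.42: all other goods → 3.75% + 0% local = 3.75% → $0.58
Wool sweater $146.93: clothing & footwear → 6.25% + 1.25% local = 7.5% → $11.02
Total tax = $2.40 + $3.14 + $2.22 + $0.25 + $0.65 + $0.58 + $11.02 = $20.26

$20.26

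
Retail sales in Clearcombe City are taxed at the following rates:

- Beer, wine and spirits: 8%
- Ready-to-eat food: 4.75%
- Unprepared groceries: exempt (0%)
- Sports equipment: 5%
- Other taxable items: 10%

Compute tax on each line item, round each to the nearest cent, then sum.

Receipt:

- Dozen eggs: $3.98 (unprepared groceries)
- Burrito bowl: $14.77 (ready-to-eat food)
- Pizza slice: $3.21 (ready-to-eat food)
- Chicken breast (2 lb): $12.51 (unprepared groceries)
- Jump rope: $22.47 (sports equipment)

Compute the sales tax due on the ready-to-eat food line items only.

$0.85

Burrito bowl $14.77: ready-to-eat food → 4.75% → $0.70
Pizza slice $3.21: ready-to-eat food → 4.75% → $0.15
Tax on ready-to-eat food = $0.70 + $0.15 = $0.85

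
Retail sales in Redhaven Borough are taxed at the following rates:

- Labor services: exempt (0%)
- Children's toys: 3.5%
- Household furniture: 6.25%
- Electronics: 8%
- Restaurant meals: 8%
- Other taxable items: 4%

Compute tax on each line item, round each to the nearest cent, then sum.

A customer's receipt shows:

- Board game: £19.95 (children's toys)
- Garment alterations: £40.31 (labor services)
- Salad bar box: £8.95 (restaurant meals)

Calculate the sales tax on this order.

£1.42

Board game £19.95: children's toys → 3.5% → £0.70
Garment alterations £40.31: labor services → 0% → £0.00
Salad bar box £8.95: restaurant meals → 8% → £0.72
Total tax = £0.70 + £0.72 = £1.42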